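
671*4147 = 2782637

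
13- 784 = - 771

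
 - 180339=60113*( - 3)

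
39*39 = 1521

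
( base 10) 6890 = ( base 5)210030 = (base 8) 15352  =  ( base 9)10405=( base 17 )16E5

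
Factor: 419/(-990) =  - 2^(-1) * 3^(  -  2 )*5^ ( - 1)*11^(-1 )*419^1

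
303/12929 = 303/12929 = 0.02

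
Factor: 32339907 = 3^2* 3593323^1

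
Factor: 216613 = 251^1*863^1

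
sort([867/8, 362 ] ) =[867/8,362]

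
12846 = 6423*2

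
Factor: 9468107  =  11^1 *881^1*977^1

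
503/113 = 503/113 = 4.45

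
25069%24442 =627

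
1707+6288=7995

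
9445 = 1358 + 8087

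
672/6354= 112/1059 = 0.11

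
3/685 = 3/685 =0.00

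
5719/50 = 5719/50= 114.38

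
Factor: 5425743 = 3^1*1808581^1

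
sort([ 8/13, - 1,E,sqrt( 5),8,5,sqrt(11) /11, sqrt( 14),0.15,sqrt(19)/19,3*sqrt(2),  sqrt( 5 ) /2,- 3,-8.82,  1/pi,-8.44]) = [-8.82,-8.44,-3,-1,0.15, sqrt( 19 ) /19,sqrt( 11)/11, 1/pi,8/13, sqrt( 5)/2,sqrt(5), E,sqrt( 14),3*sqrt ( 2),5,8]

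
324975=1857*175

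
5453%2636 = 181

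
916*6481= 5936596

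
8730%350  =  330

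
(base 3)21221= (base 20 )ae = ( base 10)214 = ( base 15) E4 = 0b11010110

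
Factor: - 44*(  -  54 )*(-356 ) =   -  845856 = -  2^5*3^3 *11^1 * 89^1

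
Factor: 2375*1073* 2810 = 7160933750 = 2^1*5^4*19^1*29^1*  37^1*281^1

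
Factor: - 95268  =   - 2^2*3^1*17^1 * 467^1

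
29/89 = 29/89=0.33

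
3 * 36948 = 110844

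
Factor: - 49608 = - 2^3 * 3^2*13^1*53^1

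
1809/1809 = 1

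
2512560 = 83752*30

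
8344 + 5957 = 14301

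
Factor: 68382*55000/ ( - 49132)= - 2^2*3^2*5^4*11^1*29^1*71^(- 1)*131^1*173^( - 1) = - 940252500/12283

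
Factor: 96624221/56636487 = 3^ ( - 2)*61^( - 1)*71^( - 1)*1453^( - 1)*96624221^1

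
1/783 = 1/783 =0.00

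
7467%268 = 231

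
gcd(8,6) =2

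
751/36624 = 751/36624 = 0.02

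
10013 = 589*17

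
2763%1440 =1323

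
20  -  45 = -25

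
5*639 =3195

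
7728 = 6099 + 1629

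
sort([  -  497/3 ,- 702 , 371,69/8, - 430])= [ - 702 , - 430, - 497/3,69/8, 371]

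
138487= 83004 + 55483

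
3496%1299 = 898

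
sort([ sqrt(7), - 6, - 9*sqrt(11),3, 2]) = [ - 9*sqrt( 11) ,-6,2, sqrt(7), 3]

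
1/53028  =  1/53028 = 0.00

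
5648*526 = 2970848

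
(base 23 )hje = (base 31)9pk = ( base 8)22344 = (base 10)9444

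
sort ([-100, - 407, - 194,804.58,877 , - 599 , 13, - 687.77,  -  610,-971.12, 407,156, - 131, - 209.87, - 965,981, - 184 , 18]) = [ - 971.12, - 965 ,- 687.77,-610,-599,- 407, - 209.87,-194, - 184, - 131, - 100 , 13, 18, 156,407, 804.58,877,981]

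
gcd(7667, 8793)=1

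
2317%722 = 151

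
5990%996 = 14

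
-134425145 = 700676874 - 835102019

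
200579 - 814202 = - 613623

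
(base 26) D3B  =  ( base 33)850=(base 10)8877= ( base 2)10001010101101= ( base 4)2022231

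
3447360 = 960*3591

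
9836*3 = 29508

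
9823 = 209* 47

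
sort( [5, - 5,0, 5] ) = [- 5,  0,5,  5]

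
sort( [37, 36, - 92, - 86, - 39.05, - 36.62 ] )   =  [ - 92, - 86,-39.05, - 36.62, 36, 37]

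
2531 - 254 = 2277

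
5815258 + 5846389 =11661647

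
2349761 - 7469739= - 5119978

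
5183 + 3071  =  8254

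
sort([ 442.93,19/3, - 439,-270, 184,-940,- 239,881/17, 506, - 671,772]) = [ - 940, - 671, -439, - 270, - 239,19/3,  881/17, 184,442.93,506, 772]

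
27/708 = 9/236 = 0.04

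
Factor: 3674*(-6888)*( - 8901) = 2^4 *3^3*7^1*11^1*23^1*41^1 * 43^1*167^1 = 225253263312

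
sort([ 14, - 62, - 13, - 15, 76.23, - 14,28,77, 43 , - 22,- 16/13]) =[ - 62, - 22 , - 15, - 14  , - 13, - 16/13, 14, 28,43,76.23,77 ] 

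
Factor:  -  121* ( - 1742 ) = 2^1*11^2 * 13^1*67^1 = 210782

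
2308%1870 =438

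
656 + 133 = 789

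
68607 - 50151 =18456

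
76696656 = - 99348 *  ( -772)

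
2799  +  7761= 10560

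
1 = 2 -1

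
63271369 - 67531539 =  - 4260170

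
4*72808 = 291232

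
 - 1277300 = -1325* 964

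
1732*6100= 10565200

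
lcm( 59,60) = 3540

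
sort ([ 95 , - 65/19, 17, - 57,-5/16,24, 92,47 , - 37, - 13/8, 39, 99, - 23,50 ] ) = [ -57, - 37, - 23, - 65/19, - 13/8,  -  5/16 , 17, 24,39,47,50, 92, 95 , 99 ]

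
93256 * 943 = 87940408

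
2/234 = 1/117= 0.01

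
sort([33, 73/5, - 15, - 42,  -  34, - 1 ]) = [ - 42,  -  34, - 15, - 1,73/5, 33]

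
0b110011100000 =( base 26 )4mk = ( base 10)3296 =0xCE0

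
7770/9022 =3885/4511 = 0.86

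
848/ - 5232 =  - 53/327 = - 0.16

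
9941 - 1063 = 8878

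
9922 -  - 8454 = 18376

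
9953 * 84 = 836052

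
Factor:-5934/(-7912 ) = 2^( - 2)*3^1 = 3/4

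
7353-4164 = 3189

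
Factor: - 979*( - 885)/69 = 288805/23 = 5^1* 11^1 * 23^( - 1 ) * 59^1*89^1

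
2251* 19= 42769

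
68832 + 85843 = 154675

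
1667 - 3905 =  - 2238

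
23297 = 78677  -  55380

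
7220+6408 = 13628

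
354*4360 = 1543440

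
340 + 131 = 471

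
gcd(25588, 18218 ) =2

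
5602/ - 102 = -55 + 4/51 = - 54.92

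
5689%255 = 79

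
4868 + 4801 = 9669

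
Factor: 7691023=43^1*383^1*467^1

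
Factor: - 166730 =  - 2^1*5^1*16673^1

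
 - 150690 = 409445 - 560135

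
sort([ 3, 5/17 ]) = [ 5/17,  3]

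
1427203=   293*4871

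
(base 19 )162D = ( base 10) 9076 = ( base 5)242301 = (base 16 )2374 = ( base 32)8rk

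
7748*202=1565096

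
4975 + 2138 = 7113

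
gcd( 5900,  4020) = 20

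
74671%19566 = 15973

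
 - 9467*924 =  - 8747508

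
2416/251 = 9 + 157/251= 9.63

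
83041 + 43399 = 126440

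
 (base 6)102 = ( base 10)38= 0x26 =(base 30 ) 18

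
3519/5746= 207/338 = 0.61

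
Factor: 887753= 73^1*12161^1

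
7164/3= 2388 = 2388.00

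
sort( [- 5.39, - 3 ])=[ - 5.39 ,- 3]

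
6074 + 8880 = 14954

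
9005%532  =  493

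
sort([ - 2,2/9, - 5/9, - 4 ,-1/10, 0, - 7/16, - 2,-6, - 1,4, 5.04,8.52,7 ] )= [ - 6,  -  4 , - 2, - 2 , -1, - 5/9, - 7/16, - 1/10,0,2/9, 4,5.04, 7,8.52 ] 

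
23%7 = 2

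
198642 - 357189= - 158547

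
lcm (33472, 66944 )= 66944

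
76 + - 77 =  - 1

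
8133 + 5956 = 14089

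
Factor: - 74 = -2^1*37^1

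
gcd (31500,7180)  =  20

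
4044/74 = 54 + 24/37= 54.65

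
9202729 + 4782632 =13985361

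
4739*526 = 2492714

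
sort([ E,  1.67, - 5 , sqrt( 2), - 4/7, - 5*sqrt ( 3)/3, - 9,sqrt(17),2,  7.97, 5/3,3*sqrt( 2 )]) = [ - 9, - 5,  -  5*sqrt(3) /3, - 4/7, sqrt( 2),5/3,  1.67,2, E,sqrt(17) , 3* sqrt(2), 7.97] 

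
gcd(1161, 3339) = 9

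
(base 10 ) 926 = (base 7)2462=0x39e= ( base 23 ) 1h6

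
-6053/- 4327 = 1 +1726/4327= 1.40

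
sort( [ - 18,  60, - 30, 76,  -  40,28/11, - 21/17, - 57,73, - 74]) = [ - 74 ,-57, - 40, - 30, - 18, - 21/17, 28/11, 60 , 73, 76]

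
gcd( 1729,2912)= 91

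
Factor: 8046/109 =2^1 *3^3 * 109^( - 1)  *149^1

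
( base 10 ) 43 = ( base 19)25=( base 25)1I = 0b101011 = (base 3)1121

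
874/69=12+2/3 = 12.67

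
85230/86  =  991 + 2/43 =991.05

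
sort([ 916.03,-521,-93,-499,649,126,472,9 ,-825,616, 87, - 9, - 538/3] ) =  [ - 825, - 521, - 499,-538/3, - 93, - 9 , 9,87,  126,472,616,649,916.03]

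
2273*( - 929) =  -2111617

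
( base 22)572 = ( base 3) 10112102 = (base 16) a10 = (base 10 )2576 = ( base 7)10340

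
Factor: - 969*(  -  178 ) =2^1 * 3^1*17^1*19^1 * 89^1 = 172482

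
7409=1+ 7408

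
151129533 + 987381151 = 1138510684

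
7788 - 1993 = 5795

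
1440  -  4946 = -3506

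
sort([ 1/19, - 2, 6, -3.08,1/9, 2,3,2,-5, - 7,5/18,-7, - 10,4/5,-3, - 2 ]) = [ - 10, - 7, - 7, - 5,  -  3.08,  -  3,-2,-2,1/19, 1/9,5/18, 4/5,2,2,3,6 ]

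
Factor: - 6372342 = -2^1*3^2 *43^1*8233^1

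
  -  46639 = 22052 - 68691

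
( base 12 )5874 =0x2698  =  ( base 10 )9880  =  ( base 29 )blk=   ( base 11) 7472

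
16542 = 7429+9113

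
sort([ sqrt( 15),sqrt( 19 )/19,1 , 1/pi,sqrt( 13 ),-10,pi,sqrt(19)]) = [  -  10,sqrt(19 )/19,  1/pi, 1,pi,sqrt(13 ),sqrt ( 15 ),sqrt( 19 ) ] 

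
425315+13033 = 438348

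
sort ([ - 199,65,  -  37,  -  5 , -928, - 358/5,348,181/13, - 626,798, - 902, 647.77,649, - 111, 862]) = [ - 928, - 902, - 626, - 199, - 111, - 358/5, - 37, - 5 , 181/13, 65,348,647.77,649,  798, 862]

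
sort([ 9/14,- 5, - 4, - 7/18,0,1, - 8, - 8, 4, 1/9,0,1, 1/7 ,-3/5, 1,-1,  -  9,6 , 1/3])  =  [ -9,-8, - 8, - 5, - 4,  -  1,- 3/5,-7/18, 0,  0,1/9,1/7, 1/3,9/14, 1, 1,  1,4,  6] 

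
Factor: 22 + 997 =1019  =  1019^1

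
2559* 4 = 10236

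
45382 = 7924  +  37458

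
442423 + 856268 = 1298691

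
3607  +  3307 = 6914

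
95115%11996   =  11143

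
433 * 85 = 36805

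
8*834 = 6672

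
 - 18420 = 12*(  -  1535 )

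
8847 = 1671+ 7176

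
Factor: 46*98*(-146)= -658168 = -2^3*7^2*23^1*73^1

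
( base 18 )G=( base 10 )16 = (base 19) g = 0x10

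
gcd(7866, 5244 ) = 2622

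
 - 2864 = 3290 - 6154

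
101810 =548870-447060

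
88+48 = 136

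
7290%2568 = 2154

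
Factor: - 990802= - 2^1*495401^1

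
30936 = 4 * 7734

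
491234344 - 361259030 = 129975314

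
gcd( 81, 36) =9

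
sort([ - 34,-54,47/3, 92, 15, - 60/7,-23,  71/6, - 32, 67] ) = [-54, - 34, -32, - 23, - 60/7,71/6, 15, 47/3,67, 92 ]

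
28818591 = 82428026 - 53609435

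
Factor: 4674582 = 2^1*3^2*11^1*23609^1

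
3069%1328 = 413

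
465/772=465/772=0.60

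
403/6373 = 403/6373 = 0.06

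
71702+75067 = 146769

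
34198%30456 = 3742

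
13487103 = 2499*5397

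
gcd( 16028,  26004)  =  4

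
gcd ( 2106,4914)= 702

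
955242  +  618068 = 1573310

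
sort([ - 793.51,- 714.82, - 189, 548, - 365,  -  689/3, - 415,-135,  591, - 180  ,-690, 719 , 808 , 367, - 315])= [ - 793.51, - 714.82,-690,-415,  -  365,-315,-689/3, - 189, - 180, - 135, 367,  548, 591, 719 , 808 ]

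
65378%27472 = 10434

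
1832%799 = 234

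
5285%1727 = 104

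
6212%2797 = 618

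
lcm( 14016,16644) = 266304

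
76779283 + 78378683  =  155157966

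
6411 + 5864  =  12275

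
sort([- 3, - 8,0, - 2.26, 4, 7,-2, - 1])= [-8, - 3, - 2.26, - 2 , - 1,0 , 4 , 7]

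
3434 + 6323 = 9757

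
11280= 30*376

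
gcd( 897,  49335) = 897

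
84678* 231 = 19560618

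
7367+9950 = 17317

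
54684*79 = 4320036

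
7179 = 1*7179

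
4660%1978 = 704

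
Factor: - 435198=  - 2^1* 3^1*72533^1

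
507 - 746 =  - 239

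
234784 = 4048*58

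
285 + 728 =1013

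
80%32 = 16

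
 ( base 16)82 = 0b10000010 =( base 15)8a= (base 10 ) 130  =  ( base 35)3p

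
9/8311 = 9/8311 = 0.00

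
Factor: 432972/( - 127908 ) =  - 633/187 =- 3^1 * 11^(-1)* 17^( - 1) * 211^1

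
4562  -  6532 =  -1970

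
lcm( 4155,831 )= 4155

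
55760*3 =167280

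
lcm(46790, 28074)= 140370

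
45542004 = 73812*617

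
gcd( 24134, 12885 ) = 1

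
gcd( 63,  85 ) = 1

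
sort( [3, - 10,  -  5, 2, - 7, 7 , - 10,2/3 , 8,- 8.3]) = [ - 10, - 10, - 8.3, -7, - 5,2/3, 2, 3, 7,8]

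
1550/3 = 516+2/3 =516.67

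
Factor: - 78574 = -2^1*17^1*2311^1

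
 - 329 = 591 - 920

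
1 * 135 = 135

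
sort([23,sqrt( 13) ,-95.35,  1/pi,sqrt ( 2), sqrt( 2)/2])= [ - 95.35, 1/pi,sqrt( 2)/2,sqrt( 2 ), sqrt ( 13 ),23 ]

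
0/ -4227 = 0/1 = -0.00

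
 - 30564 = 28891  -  59455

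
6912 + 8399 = 15311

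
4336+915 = 5251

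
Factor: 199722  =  2^1*3^1*33287^1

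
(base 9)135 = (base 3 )11012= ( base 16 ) 71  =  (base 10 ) 113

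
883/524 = 883/524 = 1.69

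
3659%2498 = 1161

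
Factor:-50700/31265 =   -  60/37 = - 2^2*3^1 * 5^1*37^( - 1)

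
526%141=103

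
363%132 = 99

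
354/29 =12 + 6/29 = 12.21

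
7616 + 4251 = 11867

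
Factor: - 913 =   -  11^1*83^1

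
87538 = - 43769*( - 2) 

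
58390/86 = 29195/43 = 678.95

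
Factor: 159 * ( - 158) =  - 2^1 *3^1*53^1 *79^1 = -25122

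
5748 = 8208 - 2460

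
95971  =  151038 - 55067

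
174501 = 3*58167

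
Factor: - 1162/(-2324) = 1/2 = 2^(  -  1)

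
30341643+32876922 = 63218565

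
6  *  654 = 3924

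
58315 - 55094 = 3221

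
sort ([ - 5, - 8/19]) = [- 5, - 8/19] 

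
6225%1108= 685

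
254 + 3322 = 3576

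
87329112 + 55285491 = 142614603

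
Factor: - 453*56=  - 2^3*3^1*7^1*151^1 = - 25368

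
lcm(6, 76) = 228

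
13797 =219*63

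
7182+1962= 9144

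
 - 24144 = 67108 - 91252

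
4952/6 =2476/3 =825.33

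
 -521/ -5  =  521/5 = 104.20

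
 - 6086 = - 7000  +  914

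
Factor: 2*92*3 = 552 =2^3*3^1*23^1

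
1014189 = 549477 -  - 464712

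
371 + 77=448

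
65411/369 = 65411/369 = 177.27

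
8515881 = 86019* 99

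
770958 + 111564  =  882522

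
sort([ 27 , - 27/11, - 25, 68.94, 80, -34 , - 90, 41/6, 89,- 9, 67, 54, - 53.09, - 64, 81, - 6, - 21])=[ - 90, - 64, - 53.09, - 34, - 25, - 21 , - 9, - 6, - 27/11, 41/6,27,54, 67 , 68.94,  80, 81, 89]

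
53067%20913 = 11241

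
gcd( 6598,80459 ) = 1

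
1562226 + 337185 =1899411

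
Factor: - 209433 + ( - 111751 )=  - 321184= - 2^5*10037^1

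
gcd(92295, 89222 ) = 7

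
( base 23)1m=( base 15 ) 30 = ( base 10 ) 45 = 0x2d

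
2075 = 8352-6277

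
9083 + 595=9678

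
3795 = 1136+2659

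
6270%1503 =258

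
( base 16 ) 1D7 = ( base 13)2A3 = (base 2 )111010111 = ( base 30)FL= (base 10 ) 471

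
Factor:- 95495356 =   -  2^2*11^1*23^1*197^1*479^1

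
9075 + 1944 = 11019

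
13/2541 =13/2541=0.01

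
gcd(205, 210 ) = 5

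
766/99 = 766/99 = 7.74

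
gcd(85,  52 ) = 1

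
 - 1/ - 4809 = 1/4809 = 0.00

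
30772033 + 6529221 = 37301254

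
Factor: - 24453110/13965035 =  - 2^1*7^( - 1) *11^1*61^(-1 ) * 71^1 * 101^1*211^( - 1) = - 157762/90097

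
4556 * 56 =255136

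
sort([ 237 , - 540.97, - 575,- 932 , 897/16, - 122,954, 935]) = [ - 932,-575,-540.97, - 122,  897/16,237,935,954 ]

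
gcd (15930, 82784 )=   2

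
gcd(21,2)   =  1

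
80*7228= 578240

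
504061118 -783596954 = -279535836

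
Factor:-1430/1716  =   -5/6 = -2^( - 1)*3^ (-1)*5^1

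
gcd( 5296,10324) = 4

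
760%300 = 160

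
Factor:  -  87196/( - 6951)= 2^2*3^(-1 ) * 7^ ( - 1 )*331^( -1) * 21799^1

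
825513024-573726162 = 251786862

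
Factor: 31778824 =2^3 * 7^1*11^1*23^1*2243^1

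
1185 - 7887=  - 6702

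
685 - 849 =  - 164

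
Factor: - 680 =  - 2^3*5^1*17^1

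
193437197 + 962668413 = 1156105610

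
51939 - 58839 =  - 6900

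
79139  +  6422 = 85561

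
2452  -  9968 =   -  7516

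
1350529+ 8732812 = 10083341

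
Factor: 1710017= 1710017^1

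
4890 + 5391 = 10281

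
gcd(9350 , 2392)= 2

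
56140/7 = 8020 = 8020.00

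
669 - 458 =211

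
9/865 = 9/865= 0.01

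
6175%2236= 1703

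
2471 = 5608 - 3137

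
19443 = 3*6481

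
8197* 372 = 3049284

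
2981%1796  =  1185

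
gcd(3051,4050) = 27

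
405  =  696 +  - 291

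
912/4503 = 16/79 = 0.20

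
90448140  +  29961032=120409172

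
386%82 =58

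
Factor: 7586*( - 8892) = -2^3*3^2*13^1 *19^1*3793^1 = - 67454712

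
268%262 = 6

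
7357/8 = 7357/8=919.62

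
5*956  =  4780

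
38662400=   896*43150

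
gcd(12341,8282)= 41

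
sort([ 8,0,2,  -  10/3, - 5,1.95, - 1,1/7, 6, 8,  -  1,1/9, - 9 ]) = [ - 9, - 5, - 10/3,-1, - 1,0,1/9, 1/7,1.95,2,6,8,8 ]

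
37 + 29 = 66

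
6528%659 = 597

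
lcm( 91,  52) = 364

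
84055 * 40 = 3362200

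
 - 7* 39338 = - 275366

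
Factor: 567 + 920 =1487= 1487^1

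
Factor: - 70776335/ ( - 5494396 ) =2^( - 2 ) * 5^1*7^3*541^( - 1 )*2539^( - 1)*41269^1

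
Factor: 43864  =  2^3*5483^1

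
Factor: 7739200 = 2^6*5^2 *7^1 * 691^1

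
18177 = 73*249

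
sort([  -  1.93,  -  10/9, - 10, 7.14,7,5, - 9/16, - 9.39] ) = [ - 10, - 9.39,  -  1.93,-10/9, - 9/16, 5,7, 7.14 ]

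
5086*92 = 467912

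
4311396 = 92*46863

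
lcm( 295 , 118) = 590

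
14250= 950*15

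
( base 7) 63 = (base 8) 55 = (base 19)27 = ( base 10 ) 45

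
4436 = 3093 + 1343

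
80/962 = 40/481= 0.08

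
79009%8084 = 6253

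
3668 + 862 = 4530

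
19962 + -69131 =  - 49169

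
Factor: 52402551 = 3^1*17^1*19^1*41^1*1319^1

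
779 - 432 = 347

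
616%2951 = 616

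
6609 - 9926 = -3317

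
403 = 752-349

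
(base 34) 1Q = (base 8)74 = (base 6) 140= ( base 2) 111100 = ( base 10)60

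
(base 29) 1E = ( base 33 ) 1a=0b101011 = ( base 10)43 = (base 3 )1121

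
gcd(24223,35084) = 1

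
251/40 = 6 + 11/40 =6.28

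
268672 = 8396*32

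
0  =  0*5424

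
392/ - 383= - 392/383 = - 1.02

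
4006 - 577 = 3429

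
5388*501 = 2699388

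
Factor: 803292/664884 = 917/759 = 3^( - 1)*7^1* 11^( - 1 )*23^( - 1)*131^1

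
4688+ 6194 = 10882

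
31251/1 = 31251 = 31251.00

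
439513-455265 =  - 15752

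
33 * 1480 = 48840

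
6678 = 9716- 3038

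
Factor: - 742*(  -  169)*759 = 95177082 = 2^1*3^1 * 7^1*11^1*13^2*23^1*53^1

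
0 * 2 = 0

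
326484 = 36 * 9069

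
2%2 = 0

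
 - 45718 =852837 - 898555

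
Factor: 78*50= 2^2*3^1*5^2*13^1 = 3900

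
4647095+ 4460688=9107783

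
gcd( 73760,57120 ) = 160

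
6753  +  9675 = 16428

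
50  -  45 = 5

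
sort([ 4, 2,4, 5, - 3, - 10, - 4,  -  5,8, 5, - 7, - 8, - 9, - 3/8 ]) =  [  -  10, -9, - 8,  -  7, - 5, - 4, - 3,- 3/8,2, 4, 4,5,5, 8]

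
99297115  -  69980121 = 29316994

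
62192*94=5846048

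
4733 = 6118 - 1385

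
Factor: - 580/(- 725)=2^2*5^(-1) = 4/5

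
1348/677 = 1 + 671/677 = 1.99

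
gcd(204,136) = 68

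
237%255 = 237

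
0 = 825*0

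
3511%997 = 520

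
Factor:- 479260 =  - 2^2*5^1*31^1*773^1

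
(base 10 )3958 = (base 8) 7566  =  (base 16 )f76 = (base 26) 5M6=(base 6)30154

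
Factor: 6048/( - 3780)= -8/5 = - 2^3*5^( - 1)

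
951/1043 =951/1043 =0.91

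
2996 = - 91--3087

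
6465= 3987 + 2478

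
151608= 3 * 50536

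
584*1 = 584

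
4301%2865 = 1436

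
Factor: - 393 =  - 3^1 * 131^1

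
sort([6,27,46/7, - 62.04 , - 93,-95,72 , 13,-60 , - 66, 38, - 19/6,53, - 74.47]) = [ - 95, - 93, - 74.47,  -  66,-62.04, - 60,-19/6,6 , 46/7,13,27, 38,53, 72] 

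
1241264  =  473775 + 767489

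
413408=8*51676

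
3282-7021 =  - 3739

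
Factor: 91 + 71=162 = 2^1*3^4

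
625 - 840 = -215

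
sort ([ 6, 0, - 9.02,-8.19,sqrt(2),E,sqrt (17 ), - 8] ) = [ - 9.02, - 8.19,-8,0,sqrt( 2),E , sqrt ( 17), 6 ] 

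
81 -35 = 46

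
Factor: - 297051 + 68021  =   - 2^1*5^1*37^1*619^1 = - 229030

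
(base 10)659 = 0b1010010011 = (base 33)jw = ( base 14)351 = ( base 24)13B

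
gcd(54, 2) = 2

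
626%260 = 106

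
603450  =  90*6705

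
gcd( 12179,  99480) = 1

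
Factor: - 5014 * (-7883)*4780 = 2^3*5^1*23^1*109^1*239^1*7883^1 = 188931230360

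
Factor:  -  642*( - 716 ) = 459672 =2^3*3^1*107^1*179^1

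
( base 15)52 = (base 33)2B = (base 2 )1001101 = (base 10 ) 77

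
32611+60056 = 92667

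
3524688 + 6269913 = 9794601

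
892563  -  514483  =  378080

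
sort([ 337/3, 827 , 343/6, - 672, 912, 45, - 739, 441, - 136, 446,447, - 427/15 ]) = [ - 739,-672, - 136, - 427/15, 45, 343/6 , 337/3, 441  ,  446, 447,827,  912 ]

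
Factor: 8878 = 2^1*23^1*193^1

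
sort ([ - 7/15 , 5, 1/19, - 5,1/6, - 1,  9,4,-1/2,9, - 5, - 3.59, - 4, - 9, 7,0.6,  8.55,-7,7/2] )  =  [ - 9, - 7, - 5,-5, - 4, - 3.59, - 1, - 1/2 , - 7/15, 1/19, 1/6,0.6,7/2,4,5 , 7,8.55, 9, 9]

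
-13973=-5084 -8889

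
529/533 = 529/533 = 0.99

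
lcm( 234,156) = 468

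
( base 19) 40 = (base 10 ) 76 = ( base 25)31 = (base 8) 114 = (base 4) 1030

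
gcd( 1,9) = 1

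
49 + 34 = 83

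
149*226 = 33674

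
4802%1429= 515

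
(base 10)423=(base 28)f3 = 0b110100111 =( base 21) k3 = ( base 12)2b3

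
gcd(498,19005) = 3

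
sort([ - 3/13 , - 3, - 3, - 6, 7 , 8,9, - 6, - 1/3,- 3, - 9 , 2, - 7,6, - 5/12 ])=[ - 9,-7, - 6,  -  6 , - 3, - 3,  -  3,- 5/12, - 1/3,-3/13, 2, 6, 7,  8,9]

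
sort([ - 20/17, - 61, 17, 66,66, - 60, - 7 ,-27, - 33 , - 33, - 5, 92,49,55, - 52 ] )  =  [ - 61, - 60, - 52,-33,  -  33, - 27, - 7, - 5,- 20/17,17,49,55, 66,66,92 ] 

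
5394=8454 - 3060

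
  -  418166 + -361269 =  - 779435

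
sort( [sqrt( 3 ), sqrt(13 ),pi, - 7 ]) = [ - 7, sqrt( 3), pi , sqrt( 13) ]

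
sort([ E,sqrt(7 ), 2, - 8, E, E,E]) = [ - 8,2 , sqrt( 7), E, E, E, E]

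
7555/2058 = 7555/2058 = 3.67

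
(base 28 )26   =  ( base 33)1T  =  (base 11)57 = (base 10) 62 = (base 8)76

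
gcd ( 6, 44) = 2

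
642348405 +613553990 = 1255902395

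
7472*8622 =64423584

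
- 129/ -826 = 129/826 = 0.16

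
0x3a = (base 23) 2c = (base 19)31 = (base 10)58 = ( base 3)2011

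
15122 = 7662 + 7460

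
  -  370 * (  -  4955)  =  1833350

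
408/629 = 24/37 = 0.65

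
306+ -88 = 218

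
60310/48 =30155/24 = 1256.46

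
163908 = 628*261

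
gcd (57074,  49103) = 1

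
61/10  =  6+1/10 = 6.10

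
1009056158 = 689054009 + 320002149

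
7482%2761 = 1960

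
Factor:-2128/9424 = - 7/31 = - 7^1 * 31^ ( - 1)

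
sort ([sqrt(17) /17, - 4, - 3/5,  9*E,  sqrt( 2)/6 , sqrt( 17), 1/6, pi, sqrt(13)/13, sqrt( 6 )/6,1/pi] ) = [ - 4, - 3/5, 1/6, sqrt ( 2) /6, sqrt ( 17) /17, sqrt (13) /13,1/pi,sqrt(6 ) /6, pi,sqrt(17), 9*E]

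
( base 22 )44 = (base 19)4g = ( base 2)1011100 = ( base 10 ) 92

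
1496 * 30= 44880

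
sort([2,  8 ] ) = [2, 8]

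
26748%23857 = 2891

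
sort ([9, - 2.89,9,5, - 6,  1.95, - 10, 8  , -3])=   [ - 10, - 6, - 3,-2.89, 1.95,5, 8, 9, 9]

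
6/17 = 6/17  =  0.35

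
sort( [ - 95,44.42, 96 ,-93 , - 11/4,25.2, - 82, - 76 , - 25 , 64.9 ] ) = [ - 95, - 93 ,-82 , - 76 , - 25, - 11/4, 25.2,44.42,64.9  ,  96 ] 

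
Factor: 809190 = 2^1*3^7 * 5^1 * 37^1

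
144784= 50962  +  93822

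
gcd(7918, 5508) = 2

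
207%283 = 207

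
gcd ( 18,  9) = 9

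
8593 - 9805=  - 1212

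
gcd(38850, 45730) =10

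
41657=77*541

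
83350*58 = 4834300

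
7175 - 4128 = 3047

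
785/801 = 785/801 = 0.98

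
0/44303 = 0= 0.00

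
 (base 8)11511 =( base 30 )5eh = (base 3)20202212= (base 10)4937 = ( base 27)6KN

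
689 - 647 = 42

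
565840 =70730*8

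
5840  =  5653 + 187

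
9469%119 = 68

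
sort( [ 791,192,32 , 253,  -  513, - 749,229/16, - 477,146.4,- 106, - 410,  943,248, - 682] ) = [ - 749,-682, - 513, - 477, - 410,-106,229/16,  32,146.4,  192,248,253, 791,943] 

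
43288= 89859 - 46571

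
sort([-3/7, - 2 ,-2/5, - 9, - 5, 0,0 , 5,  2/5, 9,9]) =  [ - 9, - 5, - 2, - 3/7,-2/5,  0 , 0, 2/5, 5,9,  9]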